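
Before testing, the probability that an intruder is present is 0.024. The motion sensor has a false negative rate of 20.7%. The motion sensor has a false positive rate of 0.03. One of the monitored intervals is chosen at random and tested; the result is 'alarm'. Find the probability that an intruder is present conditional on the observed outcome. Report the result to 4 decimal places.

Let H be the event that an intruder is present. P(H) = 0.024, so P(¬H) = 0.976. With E the 'alarm' result, P(E|H) = 0.793 and P(E|¬H) = 0.03.
P(E) = 0.793·0.024 + 0.03·0.976 = 0.019032 + 0.029280 = 0.048312.
By Bayes' theorem, P(H|E) = 0.019032 / 0.048312 = 0.3939.

P(H | E) ≈ 0.3939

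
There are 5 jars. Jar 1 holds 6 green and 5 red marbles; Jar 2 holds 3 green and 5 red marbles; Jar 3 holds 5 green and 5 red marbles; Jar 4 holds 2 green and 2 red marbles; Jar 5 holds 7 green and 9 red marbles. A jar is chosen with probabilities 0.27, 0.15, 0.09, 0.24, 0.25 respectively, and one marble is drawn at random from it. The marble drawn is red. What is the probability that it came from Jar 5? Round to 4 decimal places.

Posterior probability ≈ 0.2693

P(red|Jar 1) = 0.4545; P(red|Jar 2) = 0.625; P(red|Jar 3) = 0.5; P(red|Jar 4) = 0.5; P(red|Jar 5) = 0.5625.
Prior × likelihood for each source: 0.27·0.4545=0.1227, 0.15·0.625=0.09375, 0.09·0.5=0.04500, 0.24·0.5=0.1200, 0.25·0.5625=0.1406. Summing gives P(red) = 0.52210.
P(Jar 5 | red) = 0.1406 / 0.52210 = 0.2693.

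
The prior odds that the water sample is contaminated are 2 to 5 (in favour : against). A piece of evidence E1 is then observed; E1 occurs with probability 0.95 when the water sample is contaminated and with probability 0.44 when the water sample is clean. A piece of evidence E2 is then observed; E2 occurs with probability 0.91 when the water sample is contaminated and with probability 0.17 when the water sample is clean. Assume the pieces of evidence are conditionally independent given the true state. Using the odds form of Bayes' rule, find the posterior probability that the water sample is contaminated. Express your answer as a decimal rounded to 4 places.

Prior odds = 2/5 = 0.40000. In log-odds, ln(0.40000) = -0.91629.
Add log likelihood ratios: ln(2.1591) + ln(5.3529) = 2.4473.
Posterior log-odds = 1.5310, so posterior odds = exp(1.5310) = 4.6230. Converting, P(H|E) = 4.6230/5.6230 = 0.8222.

Posterior probability ≈ 0.8222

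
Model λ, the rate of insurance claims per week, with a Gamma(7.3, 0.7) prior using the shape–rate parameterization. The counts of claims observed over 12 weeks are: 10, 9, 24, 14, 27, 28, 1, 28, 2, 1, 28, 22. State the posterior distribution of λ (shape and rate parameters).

The Poisson likelihood adds the total count to the shape and the number of exposure periods to the rate. Here ∑xᵢ = 194 and n = 12, so shape 7.3→201.3 and rate 0.7→12.7.

Posterior: Gamma(shape=201.3, rate=12.7)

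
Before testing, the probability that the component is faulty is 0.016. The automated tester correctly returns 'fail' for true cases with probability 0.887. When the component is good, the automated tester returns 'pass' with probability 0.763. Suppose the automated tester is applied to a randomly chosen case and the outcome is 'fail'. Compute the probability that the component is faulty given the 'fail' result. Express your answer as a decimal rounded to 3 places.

P(H | E) ≈ 0.057

Write H for 'the component is faulty'. Prior odds H:¬H = 0.016/0.984 = 0.016260. For the 'fail' outcome, the likelihood ratio is 0.887/0.237 = 3.7426.
Posterior odds = 0.016260 × 3.7426 = 0.060856, so P(H|E) = 0.060856/(1+0.060856) = 0.057.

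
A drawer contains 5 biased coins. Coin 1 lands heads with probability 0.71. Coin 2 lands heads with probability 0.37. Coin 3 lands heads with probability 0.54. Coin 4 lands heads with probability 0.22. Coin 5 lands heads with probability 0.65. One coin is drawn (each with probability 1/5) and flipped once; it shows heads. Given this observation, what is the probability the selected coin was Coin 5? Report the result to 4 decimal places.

Posterior probability ≈ 0.2610

P(heads|C1) = 0.71; P(heads|C2) = 0.37; P(heads|C3) = 0.54; P(heads|C4) = 0.22; P(heads|C5) = 0.65.
Prior × likelihood for each source: 0.2·0.71=0.1420, 0.2·0.37=0.07400, 0.2·0.54=0.1080, 0.2·0.22=0.04400, 0.2·0.65=0.1300. Summing gives P(heads) = 0.49800.
P(Coin 5 | heads) = 0.1300 / 0.49800 = 0.2610.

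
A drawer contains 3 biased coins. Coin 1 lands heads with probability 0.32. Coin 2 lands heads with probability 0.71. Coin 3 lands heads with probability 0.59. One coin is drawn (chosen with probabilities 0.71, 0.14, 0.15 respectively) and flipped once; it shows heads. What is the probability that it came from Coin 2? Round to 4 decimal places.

Tabulate prior·likelihood by source: [1] prior 0.71, lik 0.32, product 0.2272; [2] prior 0.14, lik 0.71, product 0.09940; [3] prior 0.15, lik 0.59, product 0.08850.
Normalizing constant = 0.41510; the posterior for Coin 2 is its product over the sum, 0.09940/0.41510 = 0.2395.

Posterior probability ≈ 0.2395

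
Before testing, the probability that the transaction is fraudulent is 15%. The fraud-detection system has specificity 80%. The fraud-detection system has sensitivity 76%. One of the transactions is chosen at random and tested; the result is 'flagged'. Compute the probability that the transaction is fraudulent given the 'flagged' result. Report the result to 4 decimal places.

Let H be the event that the transaction is fraudulent. P(H) = 0.15, so P(¬H) = 0.85. With E the 'flagged' result, P(E|H) = 0.76 and P(E|¬H) = 0.2.
P(E) = 0.76·0.15 + 0.2·0.85 = 0.11400 + 0.17000 = 0.28400.
By Bayes' theorem, P(H|E) = 0.11400 / 0.28400 = 0.4014.

P(H | E) ≈ 0.4014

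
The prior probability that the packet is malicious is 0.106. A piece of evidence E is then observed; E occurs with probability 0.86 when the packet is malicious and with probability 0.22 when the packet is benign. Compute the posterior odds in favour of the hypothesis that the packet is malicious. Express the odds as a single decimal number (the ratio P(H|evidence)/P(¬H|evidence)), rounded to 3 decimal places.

Posterior odds ≈ 0.463

Prior odds = 0.106/(1−0.106) = 0.11857. In log-odds, ln(0.11857) = -2.1323.
Add log likelihood ratio: ln(3.9091) = 1.3633.
Posterior log-odds = -0.76896, so posterior odds = exp(-0.76896) = 0.46349.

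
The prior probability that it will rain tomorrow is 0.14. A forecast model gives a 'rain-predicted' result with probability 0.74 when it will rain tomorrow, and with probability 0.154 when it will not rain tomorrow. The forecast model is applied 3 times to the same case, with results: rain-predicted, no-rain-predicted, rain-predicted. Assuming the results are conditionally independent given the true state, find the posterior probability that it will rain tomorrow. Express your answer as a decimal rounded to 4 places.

Let H be the event that it will rain tomorrow; start with P(H) = 0.14. P('rain-predicted'|H) = 0.74, P('rain-predicted'|¬H) = 0.154.
Update on result 1 ('rain-predicted'): P(H) ← 0.74·0.1400 / (0.74·0.1400 + 0.154·0.8600) = 0.10360/0.23604 = 0.4389.
Update on result 2 ('no-rain-predicted'): P(H) ← 0.26·0.4389 / (0.26·0.4389 + 0.846·0.5611) = 0.11412/0.58880 = 0.1938.
Update on result 3 ('rain-predicted'): P(H) ← 0.74·0.1938 / (0.74·0.1938 + 0.154·0.8062) = 0.14342/0.26757 = 0.5360.

Posterior P(H) ≈ 0.5360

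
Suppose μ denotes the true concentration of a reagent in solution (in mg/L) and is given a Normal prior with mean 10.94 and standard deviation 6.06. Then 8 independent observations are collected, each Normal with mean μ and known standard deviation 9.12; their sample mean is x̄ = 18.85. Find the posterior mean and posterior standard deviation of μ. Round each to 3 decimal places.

With known σ, the Normal prior is conjugate. Weight on the data is w = (n/σ²)/(n/σ² + 1/τ₀²) = 0.0961834/(0.0961834+0.0272304) = 0.77936.
Posterior mean = w·x̄ + (1−w)·μ₀ = 0.77936·18.85 + 0.22064·10.94 = 17.105. Posterior variance = 1/(0.0961834+0.0272304) = 8.10282, so SD = 2.847.

Posterior mean ≈ 17.105; posterior SD ≈ 2.847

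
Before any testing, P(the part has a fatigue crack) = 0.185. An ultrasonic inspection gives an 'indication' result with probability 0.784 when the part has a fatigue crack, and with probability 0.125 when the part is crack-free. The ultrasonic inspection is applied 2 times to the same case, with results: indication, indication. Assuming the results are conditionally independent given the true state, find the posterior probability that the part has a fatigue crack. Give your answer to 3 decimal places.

Let H be the event that the part has a fatigue crack; start with P(H) = 0.185. P('indication'|H) = 0.784, P('indication'|¬H) = 0.125.
Update on result 1 ('indication'): P(H) ← 0.784·0.1850 / (0.784·0.1850 + 0.125·0.8150) = 0.14504/0.24691 = 0.5874.
Update on result 2 ('indication'): P(H) ← 0.784·0.5874 / (0.784·0.5874 + 0.125·0.4126) = 0.46053/0.51210 = 0.8993.

Posterior P(H) ≈ 0.899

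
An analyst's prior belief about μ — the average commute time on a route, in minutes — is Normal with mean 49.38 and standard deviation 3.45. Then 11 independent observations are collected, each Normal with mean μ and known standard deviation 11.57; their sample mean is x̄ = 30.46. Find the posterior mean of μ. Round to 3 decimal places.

Posterior mean ≈ 40.025

With known σ, the Normal prior is conjugate. Weight on the data is w = (n/σ²)/(n/σ² + 1/τ₀²) = 0.0821724/(0.0821724+0.0840160) = 0.49445.
Posterior mean = w·x̄ + (1−w)·μ₀ = 0.49445·30.46 + 0.50555·49.38 = 40.025.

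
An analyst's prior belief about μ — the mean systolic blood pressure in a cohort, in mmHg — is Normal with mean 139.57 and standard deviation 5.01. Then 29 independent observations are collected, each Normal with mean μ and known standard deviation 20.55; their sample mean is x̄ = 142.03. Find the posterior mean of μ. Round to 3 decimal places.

Posterior mean ≈ 141.127

With known σ, the Normal prior is conjugate. Weight on the data is w = (n/σ²)/(n/σ² + 1/τ₀²) = 0.0686712/(0.0686712+0.0398405) = 0.63285.
Posterior mean = w·x̄ + (1−w)·μ₀ = 0.63285·142.03 + 0.36715·139.57 = 141.127.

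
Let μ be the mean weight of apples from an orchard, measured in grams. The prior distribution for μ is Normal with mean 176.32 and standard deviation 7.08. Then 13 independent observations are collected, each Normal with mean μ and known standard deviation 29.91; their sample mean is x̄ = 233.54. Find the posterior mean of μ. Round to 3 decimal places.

Posterior mean ≈ 200.434

With known σ, the Normal prior is conjugate. Weight on the data is w = (n/σ²)/(n/σ² + 1/τ₀²) = 0.0145315/(0.0145315+0.0199496) = 0.42143.
Posterior mean = w·x̄ + (1−w)·μ₀ = 0.42143·233.54 + 0.57857·176.32 = 200.434.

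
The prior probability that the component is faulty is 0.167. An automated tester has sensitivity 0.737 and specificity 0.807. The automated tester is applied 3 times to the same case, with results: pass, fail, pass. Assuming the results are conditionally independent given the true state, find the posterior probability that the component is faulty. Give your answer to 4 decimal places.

Posterior P(H) ≈ 0.0752

With H the event that the component is faulty, the joint likelihood of the observed sequence is P(data|H) = 0.263·0.737·0.263 = 0.050978 and P(data|¬H) = 0.807·0.193·0.807 = 0.12569.
Bayes: P(H|data) = 0.167·0.050978 / (0.167·0.050978 + 0.833·0.12569) = 0.0085133/0.11321 = 0.0752.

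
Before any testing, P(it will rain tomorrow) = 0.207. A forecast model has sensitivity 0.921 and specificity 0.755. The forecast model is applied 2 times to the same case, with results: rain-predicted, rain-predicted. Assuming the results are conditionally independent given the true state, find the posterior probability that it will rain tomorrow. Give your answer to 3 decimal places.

Let H be the event that it will rain tomorrow; start with P(H) = 0.207. P('rain-predicted'|H) = 0.921, P('rain-predicted'|¬H) = 0.245.
Update on result 1 ('rain-predicted'): P(H) ← 0.921·0.2070 / (0.921·0.2070 + 0.245·0.7930) = 0.19065/0.38493 = 0.4953.
Update on result 2 ('rain-predicted'): P(H) ← 0.921·0.4953 / (0.921·0.4953 + 0.245·0.5047) = 0.45615/0.57981 = 0.7867.

Posterior P(H) ≈ 0.787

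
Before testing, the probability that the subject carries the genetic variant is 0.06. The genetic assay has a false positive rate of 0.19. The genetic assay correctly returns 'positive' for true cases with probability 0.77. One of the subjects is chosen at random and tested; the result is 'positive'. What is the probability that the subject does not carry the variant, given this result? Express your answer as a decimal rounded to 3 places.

P(¬H | E) ≈ 0.794

Write H for 'the subject carries the genetic variant'. Prior odds H:¬H = 0.06/0.94 = 0.063830. For the 'positive' outcome, the likelihood ratio is 0.77/0.19 = 4.0526.
Posterior odds = 0.063830 × 4.0526 = 0.25868, so P(H|E) = 0.25868/(1+0.25868) = 0.206. Then P(¬H|E) = 1 − 0.206 = 0.794.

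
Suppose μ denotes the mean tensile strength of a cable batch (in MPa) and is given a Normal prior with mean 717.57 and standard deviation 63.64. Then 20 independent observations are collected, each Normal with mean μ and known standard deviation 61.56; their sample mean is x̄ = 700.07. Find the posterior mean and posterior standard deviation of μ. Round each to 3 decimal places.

Posterior mean ≈ 700.852; posterior SD ≈ 13.454

With known σ, the Normal prior is conjugate. Weight on the data is w = (n/σ²)/(n/σ² + 1/τ₀²) = 0.00527756/(0.00527756+0.00024691) = 0.95531.
Posterior mean = w·x̄ + (1−w)·μ₀ = 0.95531·700.07 + 0.044694·717.57 = 700.852. Posterior variance = 1/(0.00527756+0.00024691) = 181.013, so SD = 13.454.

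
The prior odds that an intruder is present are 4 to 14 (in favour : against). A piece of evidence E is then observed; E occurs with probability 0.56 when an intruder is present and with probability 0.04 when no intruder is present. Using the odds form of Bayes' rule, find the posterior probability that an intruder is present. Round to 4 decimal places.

Prior odds = 4/14 = 0.28571. In log-odds, ln(0.28571) = -1.2528.
Add log likelihood ratio: ln(14.000) = 2.6391.
Posterior log-odds = 1.3863, so posterior odds = exp(1.3863) = 4.0000. Converting, P(H|E) = 4.0000/5.0000 = 0.8000.

Posterior probability ≈ 0.8000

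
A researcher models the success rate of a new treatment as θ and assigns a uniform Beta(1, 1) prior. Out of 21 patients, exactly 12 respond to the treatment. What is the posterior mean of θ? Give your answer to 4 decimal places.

Observing 12 successes and 9 failures updates Beta(1, 1) by adding the success and failure counts to the two shape parameters: α = 1+12 = 13, β = 1+9 = 10.
Posterior mean = α/(α+β) = 13/23 = 0.5652.

Posterior mean ≈ 0.5652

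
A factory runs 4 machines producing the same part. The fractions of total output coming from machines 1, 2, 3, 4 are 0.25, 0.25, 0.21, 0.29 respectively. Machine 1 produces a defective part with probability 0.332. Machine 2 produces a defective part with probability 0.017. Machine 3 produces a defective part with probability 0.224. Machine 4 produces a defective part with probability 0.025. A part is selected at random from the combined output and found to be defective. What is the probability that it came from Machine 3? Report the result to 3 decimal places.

Posterior probability ≈ 0.332

Tabulate prior·likelihood by source: [1] prior 0.25, lik 0.332, product 0.08300; [2] prior 0.25, lik 0.017, product 0.004250; [3] prior 0.21, lik 0.224, product 0.04704; [4] prior 0.29, lik 0.025, product 0.007250.
Normalizing constant = 0.14154; the posterior for Machine 3 is its product over the sum, 0.04704/0.14154 = 0.332.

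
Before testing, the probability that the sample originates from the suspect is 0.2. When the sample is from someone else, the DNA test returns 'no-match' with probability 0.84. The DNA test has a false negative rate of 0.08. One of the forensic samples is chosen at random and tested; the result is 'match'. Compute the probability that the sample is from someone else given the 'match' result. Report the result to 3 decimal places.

P(¬H | E) ≈ 0.410

Let H be the event that the sample originates from the suspect. P(H) = 0.2, so P(¬H) = 0.8. With E the 'match' result, P(E|H) = 0.92 and P(E|¬H) = 0.16.
P(E) = 0.92·0.2 + 0.16·0.8 = 0.18400 + 0.12800 = 0.31200.
By Bayes' theorem, P(H|E) = 0.18400 / 0.31200 = 0.590. Hence P(¬H|E) = 1 − 0.590 = 0.410.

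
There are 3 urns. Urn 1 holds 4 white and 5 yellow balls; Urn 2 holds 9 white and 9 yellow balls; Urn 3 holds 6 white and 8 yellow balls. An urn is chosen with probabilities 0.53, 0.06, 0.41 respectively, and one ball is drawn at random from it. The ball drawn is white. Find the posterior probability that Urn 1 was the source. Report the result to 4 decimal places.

Tabulate prior·likelihood by source: [1] prior 0.53, lik 0.4444, product 0.2356; [2] prior 0.06, lik 0.5, product 0.03000; [3] prior 0.41, lik 0.4286, product 0.1757.
Normalizing constant = 0.44127; the posterior for Urn 1 is its product over the sum, 0.2356/0.44127 = 0.5338.

Posterior probability ≈ 0.5338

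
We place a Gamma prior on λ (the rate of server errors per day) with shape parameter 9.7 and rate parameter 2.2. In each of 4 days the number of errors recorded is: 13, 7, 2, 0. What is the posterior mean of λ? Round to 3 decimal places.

Posterior mean ≈ 5.113

Total count ∑xᵢ = 22 over n = 4 days.
Gamma is conjugate to the Poisson likelihood: posterior is Gamma(shape = 9.7+22 = 31.7, rate = 2.2+4 = 6.2).
E[λ | data] = 31.7/6.2 = 5.113.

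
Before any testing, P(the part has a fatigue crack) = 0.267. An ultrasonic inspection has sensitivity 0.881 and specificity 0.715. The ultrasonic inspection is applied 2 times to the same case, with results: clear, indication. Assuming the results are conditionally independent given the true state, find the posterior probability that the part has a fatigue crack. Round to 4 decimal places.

Posterior P(H) ≈ 0.1578

Let H be the event that the part has a fatigue crack; start with P(H) = 0.267. P('indication'|H) = 0.881, P('indication'|¬H) = 0.285.
Update on result 1 ('clear'): P(H) ← 0.119·0.2670 / (0.119·0.2670 + 0.715·0.7330) = 0.031773/0.55587 = 0.0572.
Update on result 2 ('indication'): P(H) ← 0.881·0.0572 / (0.881·0.0572 + 0.285·0.9428) = 0.050357/0.31907 = 0.1578.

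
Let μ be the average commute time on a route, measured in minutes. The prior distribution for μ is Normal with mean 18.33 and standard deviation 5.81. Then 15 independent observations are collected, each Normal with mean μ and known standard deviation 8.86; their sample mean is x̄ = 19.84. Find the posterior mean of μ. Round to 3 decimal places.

With known σ, the Normal prior is conjugate. Weight on the data is w = (n/σ²)/(n/σ² + 1/τ₀²) = 0.191084/(0.191084+0.0296243) = 0.86578.
Posterior mean = w·x̄ + (1−w)·μ₀ = 0.86578·19.84 + 0.13422·18.33 = 19.637.

Posterior mean ≈ 19.637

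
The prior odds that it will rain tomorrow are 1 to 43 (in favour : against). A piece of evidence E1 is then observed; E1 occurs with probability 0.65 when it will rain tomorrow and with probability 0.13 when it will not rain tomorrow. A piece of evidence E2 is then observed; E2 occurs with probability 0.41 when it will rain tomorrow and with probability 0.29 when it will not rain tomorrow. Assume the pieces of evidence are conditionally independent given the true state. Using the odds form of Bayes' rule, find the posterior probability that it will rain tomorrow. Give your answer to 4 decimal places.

Posterior probability ≈ 0.1412

Prior odds = 1/43 = 0.023256. In log-odds, ln(0.023256) = -3.7612.
Add log likelihood ratios: ln(5.0000) + ln(1.4138) = 1.9557.
Posterior log-odds = -1.8055, so posterior odds = exp(-1.8055) = 0.16439. Converting, P(H|E) = 0.16439/1.1644 = 0.1412.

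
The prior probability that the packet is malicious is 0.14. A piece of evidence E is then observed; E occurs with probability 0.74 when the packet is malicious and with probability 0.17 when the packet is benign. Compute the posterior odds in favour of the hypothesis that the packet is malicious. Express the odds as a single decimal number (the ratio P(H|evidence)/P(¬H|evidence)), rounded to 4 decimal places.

Prior odds = 0.14/(1−0.14) = 0.16279.
Likelihood ratio for E = 0.74/0.17 = 4.3529.
Posterior odds = prior odds × LR = 0.70862.

Posterior odds ≈ 0.7086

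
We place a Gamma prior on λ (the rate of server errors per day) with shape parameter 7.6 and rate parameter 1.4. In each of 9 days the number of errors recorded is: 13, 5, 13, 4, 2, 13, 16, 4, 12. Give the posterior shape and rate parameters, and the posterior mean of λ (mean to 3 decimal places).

The Poisson likelihood adds the total count to the shape and the number of exposure periods to the rate. Here ∑xᵢ = 82 and n = 9, so shape 7.6→89.6 and rate 1.4→10.4.
Posterior mean = shape/rate = 89.6/10.4 = 8.615.

Posterior: Gamma(shape=89.6, rate=10.4); mean ≈ 8.615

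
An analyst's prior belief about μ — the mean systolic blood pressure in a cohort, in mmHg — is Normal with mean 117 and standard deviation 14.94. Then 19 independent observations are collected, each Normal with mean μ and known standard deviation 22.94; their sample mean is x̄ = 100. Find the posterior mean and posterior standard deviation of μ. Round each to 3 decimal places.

Posterior mean ≈ 101.877; posterior SD ≈ 4.964

With known σ, the Normal prior is conjugate. Weight on the data is w = (n/σ²)/(n/σ² + 1/τ₀²) = 0.0361050/(0.0361050+0.00448021) = 0.88961.
Posterior mean = w·x̄ + (1−w)·μ₀ = 0.88961·100 + 0.11039·117 = 101.877. Posterior variance = 1/(0.0361050+0.00448021) = 24.6395, so SD = 4.964.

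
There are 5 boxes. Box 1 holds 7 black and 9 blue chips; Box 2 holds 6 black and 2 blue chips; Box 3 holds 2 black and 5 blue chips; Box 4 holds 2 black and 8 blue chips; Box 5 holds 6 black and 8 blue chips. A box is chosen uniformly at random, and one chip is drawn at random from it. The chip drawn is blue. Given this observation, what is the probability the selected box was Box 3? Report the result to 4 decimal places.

Tabulate prior·likelihood by source: [1] prior 0.2, lik 0.5625, product 0.1125; [2] prior 0.2, lik 0.25, product 0.05000; [3] prior 0.2, lik 0.7143, product 0.1429; [4] prior 0.2, lik 0.8, product 0.1600; [5] prior 0.2, lik 0.5714, product 0.1143.
Normalizing constant = 0.57964; the posterior for Box 3 is its product over the sum, 0.1429/0.57964 = 0.2465.

Posterior probability ≈ 0.2465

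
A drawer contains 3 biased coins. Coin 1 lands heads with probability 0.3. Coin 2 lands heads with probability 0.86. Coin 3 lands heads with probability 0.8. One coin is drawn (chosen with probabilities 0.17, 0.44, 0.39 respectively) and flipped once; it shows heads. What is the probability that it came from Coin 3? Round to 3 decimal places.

Tabulate prior·likelihood by source: [1] prior 0.17, lik 0.3, product 0.05100; [2] prior 0.44, lik 0.86, product 0.3784; [3] prior 0.39, lik 0.8, product 0.3120.
Normalizing constant = 0.74140; the posterior for Coin 3 is its product over the sum, 0.3120/0.74140 = 0.421.

Posterior probability ≈ 0.421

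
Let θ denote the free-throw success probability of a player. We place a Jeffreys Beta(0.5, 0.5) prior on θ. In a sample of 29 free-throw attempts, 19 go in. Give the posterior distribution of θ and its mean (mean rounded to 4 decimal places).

The binomial likelihood is conjugate to the Beta prior: with 19 successes and 10 failures, the posterior is Beta(0.5+19, 0.5+10) = Beta(19.5, 10.5).
E[θ | data] = 19.5/(19.5+10.5) = 0.6500.

Posterior: Beta(19.5, 10.5); mean ≈ 0.6500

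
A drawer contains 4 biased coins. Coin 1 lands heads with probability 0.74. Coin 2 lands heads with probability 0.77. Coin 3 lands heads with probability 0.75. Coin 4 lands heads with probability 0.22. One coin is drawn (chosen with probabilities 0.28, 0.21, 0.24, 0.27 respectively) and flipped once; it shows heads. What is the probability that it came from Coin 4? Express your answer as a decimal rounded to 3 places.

Tabulate prior·likelihood by source: [1] prior 0.28, lik 0.74, product 0.2072; [2] prior 0.21, lik 0.77, product 0.1617; [3] prior 0.24, lik 0.75, product 0.1800; [4] prior 0.27, lik 0.22, product 0.05940.
Normalizing constant = 0.60830; the posterior for Coin 4 is its product over the sum, 0.05940/0.60830 = 0.098.

Posterior probability ≈ 0.098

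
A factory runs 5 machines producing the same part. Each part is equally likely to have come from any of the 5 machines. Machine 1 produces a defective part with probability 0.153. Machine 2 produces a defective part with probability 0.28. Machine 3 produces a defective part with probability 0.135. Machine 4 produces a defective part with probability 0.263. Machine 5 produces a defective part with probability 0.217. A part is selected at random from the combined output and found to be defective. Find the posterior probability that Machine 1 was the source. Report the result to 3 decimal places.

Posterior probability ≈ 0.146

Tabulate prior·likelihood by source: [1] prior 0.2, lik 0.153, product 0.03060; [2] prior 0.2, lik 0.28, product 0.05600; [3] prior 0.2, lik 0.135, product 0.02700; [4] prior 0.2, lik 0.263, product 0.05260; [5] prior 0.2, lik 0.217, product 0.04340.
Normalizing constant = 0.20960; the posterior for Machine 1 is its product over the sum, 0.03060/0.20960 = 0.146.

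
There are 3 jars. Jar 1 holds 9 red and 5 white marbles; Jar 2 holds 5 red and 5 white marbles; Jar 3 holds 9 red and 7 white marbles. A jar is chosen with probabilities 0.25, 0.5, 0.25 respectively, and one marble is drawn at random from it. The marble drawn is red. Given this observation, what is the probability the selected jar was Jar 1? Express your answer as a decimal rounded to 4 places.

Posterior probability ≈ 0.2915

Tabulate prior·likelihood by source: [1] prior 0.25, lik 0.6429, product 0.1607; [2] prior 0.5, lik 0.5, product 0.2500; [3] prior 0.25, lik 0.5625, product 0.1406.
Normalizing constant = 0.55134; the posterior for Jar 1 is its product over the sum, 0.1607/0.55134 = 0.2915.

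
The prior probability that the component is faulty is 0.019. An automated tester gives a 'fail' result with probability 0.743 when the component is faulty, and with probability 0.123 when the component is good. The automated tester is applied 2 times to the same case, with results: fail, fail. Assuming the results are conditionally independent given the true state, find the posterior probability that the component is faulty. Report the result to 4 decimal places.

Let H be the event that the component is faulty; start with P(H) = 0.019. P('fail'|H) = 0.743, P('fail'|¬H) = 0.123.
Update on result 1 ('fail'): P(H) ← 0.743·0.0190 / (0.743·0.0190 + 0.123·0.9810) = 0.014117/0.13478 = 0.1047.
Update on result 2 ('fail'): P(H) ← 0.743·0.1047 / (0.743·0.1047 + 0.123·0.8953) = 0.077823/0.18794 = 0.4141.

Posterior P(H) ≈ 0.4141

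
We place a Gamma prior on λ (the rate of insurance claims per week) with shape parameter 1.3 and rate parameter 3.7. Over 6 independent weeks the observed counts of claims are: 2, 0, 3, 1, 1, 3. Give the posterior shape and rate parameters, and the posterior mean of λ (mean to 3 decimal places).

Total count ∑xᵢ = 10 over n = 6 weeks.
Gamma is conjugate to the Poisson likelihood: posterior is Gamma(shape = 1.3+10 = 11.3, rate = 3.7+6 = 9.7).
E[λ | data] = 11.3/9.7 = 1.165.

Posterior: Gamma(shape=11.3, rate=9.7); mean ≈ 1.165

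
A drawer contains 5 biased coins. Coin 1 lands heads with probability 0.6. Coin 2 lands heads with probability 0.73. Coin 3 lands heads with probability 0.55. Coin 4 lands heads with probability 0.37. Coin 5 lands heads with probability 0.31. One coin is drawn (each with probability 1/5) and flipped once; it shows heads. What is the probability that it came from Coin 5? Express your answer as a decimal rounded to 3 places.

Posterior probability ≈ 0.121

Tabulate prior·likelihood by source: [1] prior 0.2, lik 0.6, product 0.1200; [2] prior 0.2, lik 0.73, product 0.1460; [3] prior 0.2, lik 0.55, product 0.1100; [4] prior 0.2, lik 0.37, product 0.07400; [5] prior 0.2, lik 0.31, product 0.06200.
Normalizing constant = 0.51200; the posterior for Coin 5 is its product over the sum, 0.06200/0.51200 = 0.121.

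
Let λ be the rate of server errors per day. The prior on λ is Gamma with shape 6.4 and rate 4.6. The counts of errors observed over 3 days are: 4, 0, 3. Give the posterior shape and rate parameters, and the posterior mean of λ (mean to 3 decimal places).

Posterior: Gamma(shape=13.4, rate=7.6); mean ≈ 1.763

The Poisson likelihood adds the total count to the shape and the number of exposure periods to the rate. Here ∑xᵢ = 7 and n = 3, so shape 6.4→13.4 and rate 4.6→7.6.
E[λ | data] = 13.4/7.6 = 1.763.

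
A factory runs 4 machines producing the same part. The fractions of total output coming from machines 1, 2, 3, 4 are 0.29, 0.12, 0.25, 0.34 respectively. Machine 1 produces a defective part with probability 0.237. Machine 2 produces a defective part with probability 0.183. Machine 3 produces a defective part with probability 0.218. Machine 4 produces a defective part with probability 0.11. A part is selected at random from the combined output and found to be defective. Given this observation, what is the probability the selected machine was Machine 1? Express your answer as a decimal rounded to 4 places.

Tabulate prior·likelihood by source: [1] prior 0.29, lik 0.237, product 0.06873; [2] prior 0.12, lik 0.183, product 0.02196; [3] prior 0.25, lik 0.218, product 0.05450; [4] prior 0.34, lik 0.11, product 0.03740.
Normalizing constant = 0.18259; the posterior for Machine 1 is its product over the sum, 0.06873/0.18259 = 0.3764.

Posterior probability ≈ 0.3764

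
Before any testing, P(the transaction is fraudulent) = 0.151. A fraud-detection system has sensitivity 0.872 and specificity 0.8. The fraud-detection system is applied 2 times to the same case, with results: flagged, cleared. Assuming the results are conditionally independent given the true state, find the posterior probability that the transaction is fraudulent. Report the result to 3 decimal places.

Posterior P(H) ≈ 0.110

Let H be the event that the transaction is fraudulent; start with P(H) = 0.151. P('flagged'|H) = 0.872, P('flagged'|¬H) = 0.2.
Update on result 1 ('flagged'): P(H) ← 0.872·0.1510 / (0.872·0.1510 + 0.2·0.8490) = 0.13167/0.30147 = 0.4368.
Update on result 2 ('cleared'): P(H) ← 0.128·0.4368 / (0.128·0.4368 + 0.8·0.5632) = 0.055906/0.50649 = 0.1104.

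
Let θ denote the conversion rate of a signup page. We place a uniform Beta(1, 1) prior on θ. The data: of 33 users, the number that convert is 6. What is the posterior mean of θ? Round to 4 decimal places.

Posterior mean ≈ 0.2000

The binomial likelihood is conjugate to the Beta prior: with 6 successes and 27 failures, the posterior is Beta(1+6, 1+27) = Beta(7, 28).
Posterior mean = α/(α+β) = 7/35 = 0.2000.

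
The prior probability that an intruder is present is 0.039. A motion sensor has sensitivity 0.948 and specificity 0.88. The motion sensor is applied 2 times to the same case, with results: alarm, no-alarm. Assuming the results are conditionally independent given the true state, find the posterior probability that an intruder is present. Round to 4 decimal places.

Posterior P(H) ≈ 0.0186

Let H be the event that an intruder is present; start with P(H) = 0.039. P('alarm'|H) = 0.948, P('alarm'|¬H) = 0.12.
Update on result 1 ('alarm'): P(H) ← 0.948·0.0390 / (0.948·0.0390 + 0.12·0.9610) = 0.036972/0.15229 = 0.2428.
Update on result 2 ('no-alarm'): P(H) ← 0.052·0.2428 / (0.052·0.2428 + 0.88·0.7572) = 0.012624/0.67899 = 0.0186.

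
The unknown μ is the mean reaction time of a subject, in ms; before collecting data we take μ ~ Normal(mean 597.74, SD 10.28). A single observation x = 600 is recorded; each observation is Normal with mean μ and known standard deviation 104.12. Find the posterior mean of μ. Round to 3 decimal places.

Posterior mean ≈ 597.762

With known σ, the Normal prior is conjugate. Weight on the data is w = (n/σ²)/(n/σ² + 1/τ₀²) = 0.00009224/(0.00009224+0.00946267) = 0.0096539.
Posterior mean = w·x̄ + (1−w)·μ₀ = 0.0096539·600 + 0.99035·597.74 = 597.762.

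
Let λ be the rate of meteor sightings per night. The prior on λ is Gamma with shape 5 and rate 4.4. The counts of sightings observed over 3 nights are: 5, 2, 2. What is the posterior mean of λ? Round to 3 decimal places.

Posterior mean ≈ 1.892

Total count ∑xᵢ = 9 over n = 3 nights.
Gamma is conjugate to the Poisson likelihood: posterior is Gamma(shape = 5+9 = 14, rate = 4.4+3 = 7.4).
E[λ | data] = 14/7.4 = 1.892.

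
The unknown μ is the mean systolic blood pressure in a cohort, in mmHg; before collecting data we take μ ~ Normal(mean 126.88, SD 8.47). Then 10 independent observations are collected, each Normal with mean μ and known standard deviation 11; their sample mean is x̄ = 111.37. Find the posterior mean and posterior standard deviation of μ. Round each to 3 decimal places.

Posterior mean ≈ 113.608; posterior SD ≈ 3.218

Prior precision 1/τ₀² = 1/8.47² = 0.0139391; data precision n/σ² = 10/11² = 0.0826446.
Posterior precision = 0.0139391 + 0.0826446 = 0.0965837, giving posterior SD = 1/√0.0965837 = 3.218.
Posterior mean = (0.0139391·126.88 + 0.0826446·111.37) / 0.0965837 = 113.608.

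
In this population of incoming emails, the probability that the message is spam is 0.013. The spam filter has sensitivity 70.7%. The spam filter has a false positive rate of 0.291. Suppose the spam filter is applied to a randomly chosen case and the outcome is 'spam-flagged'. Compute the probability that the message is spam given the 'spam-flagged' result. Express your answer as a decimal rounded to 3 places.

P(H | E) ≈ 0.031

Write H for 'the message is spam'. Prior odds H:¬H = 0.013/0.987 = 0.013171. For the 'spam-flagged' outcome, the likelihood ratio is 0.707/0.291 = 2.4296.
Posterior odds = 0.013171 × 2.4296 = 0.032000, so P(H|E) = 0.032000/(1+0.032000) = 0.031.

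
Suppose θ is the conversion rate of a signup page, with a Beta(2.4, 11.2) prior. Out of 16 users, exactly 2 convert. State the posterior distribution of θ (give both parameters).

Observing 2 successes and 14 failures updates Beta(2.4, 11.2) by adding the success and failure counts to the two shape parameters: α = 2.4+2 = 4.4, β = 11.2+14 = 25.2.

Posterior: Beta(4.4, 25.2)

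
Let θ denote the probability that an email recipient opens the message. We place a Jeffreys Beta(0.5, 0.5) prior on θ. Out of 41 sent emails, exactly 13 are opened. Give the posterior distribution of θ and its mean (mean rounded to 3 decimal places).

Posterior: Beta(13.5, 28.5); mean ≈ 0.321

Observing 13 successes and 28 failures updates Beta(0.5, 0.5) by adding the success and failure counts to the two shape parameters: α = 0.5+13 = 13.5, β = 0.5+28 = 28.5.
E[θ | data] = 13.5/(13.5+28.5) = 0.321.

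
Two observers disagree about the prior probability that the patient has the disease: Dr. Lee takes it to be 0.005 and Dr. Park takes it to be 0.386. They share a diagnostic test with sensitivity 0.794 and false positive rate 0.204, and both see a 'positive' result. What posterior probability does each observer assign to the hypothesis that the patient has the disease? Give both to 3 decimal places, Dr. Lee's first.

Dr. Lee: 0.019; Dr. Park: 0.710

P('+'|H) = 0.794, P('+'|¬H) = 0.204.
Dr. Lee: numerator 0.794·0.005 = 0.0039700; evidence = 0.0039700+0.204·0.995 = 0.20695; posterior = 0.019.
Dr. Park: numerator 0.794·0.386 = 0.30648; evidence = 0.30648+0.204·0.614 = 0.43174; posterior = 0.710.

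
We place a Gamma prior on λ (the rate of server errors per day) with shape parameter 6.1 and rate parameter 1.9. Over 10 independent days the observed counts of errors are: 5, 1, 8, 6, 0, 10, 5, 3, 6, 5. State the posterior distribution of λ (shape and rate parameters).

Posterior: Gamma(shape=55.1, rate=11.9)

Total count ∑xᵢ = 49 over n = 10 days.
Gamma is conjugate to the Poisson likelihood: posterior is Gamma(shape = 6.1+49 = 55.1, rate = 1.9+10 = 11.9).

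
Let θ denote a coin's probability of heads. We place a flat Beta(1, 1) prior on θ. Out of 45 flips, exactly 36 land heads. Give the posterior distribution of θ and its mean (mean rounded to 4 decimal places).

Posterior: Beta(37, 10); mean ≈ 0.7872

The binomial likelihood is conjugate to the Beta prior: with 36 successes and 9 failures, the posterior is Beta(1+36, 1+9) = Beta(37, 10).
Posterior mean = α/(α+β) = 37/47 = 0.7872.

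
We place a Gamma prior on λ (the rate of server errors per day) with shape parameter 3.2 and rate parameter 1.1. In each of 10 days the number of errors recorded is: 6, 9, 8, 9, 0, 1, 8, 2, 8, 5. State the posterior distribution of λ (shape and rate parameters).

The Poisson likelihood adds the total count to the shape and the number of exposure periods to the rate. Here ∑xᵢ = 56 and n = 10, so shape 3.2→59.2 and rate 1.1→11.1.

Posterior: Gamma(shape=59.2, rate=11.1)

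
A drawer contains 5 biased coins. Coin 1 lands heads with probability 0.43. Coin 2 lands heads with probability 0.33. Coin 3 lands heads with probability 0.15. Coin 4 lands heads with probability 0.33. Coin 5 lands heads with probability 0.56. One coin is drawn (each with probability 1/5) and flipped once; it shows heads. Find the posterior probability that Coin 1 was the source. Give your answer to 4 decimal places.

Tabulate prior·likelihood by source: [1] prior 0.2, lik 0.43, product 0.08600; [2] prior 0.2, lik 0.33, product 0.06600; [3] prior 0.2, lik 0.15, product 0.03000; [4] prior 0.2, lik 0.33, product 0.06600; [5] prior 0.2, lik 0.56, product 0.1120.
Normalizing constant = 0.36000; the posterior for Coin 1 is its product over the sum, 0.08600/0.36000 = 0.2389.

Posterior probability ≈ 0.2389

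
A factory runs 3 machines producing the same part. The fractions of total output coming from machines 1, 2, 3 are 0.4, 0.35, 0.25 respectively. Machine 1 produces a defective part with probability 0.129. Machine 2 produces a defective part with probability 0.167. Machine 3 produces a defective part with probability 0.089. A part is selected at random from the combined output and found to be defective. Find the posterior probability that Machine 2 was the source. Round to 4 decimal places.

Posterior probability ≈ 0.4418

Tabulate prior·likelihood by source: [1] prior 0.4, lik 0.129, product 0.05160; [2] prior 0.35, lik 0.167, product 0.05845; [3] prior 0.25, lik 0.089, product 0.02225.
Normalizing constant = 0.13230; the posterior for Machine 2 is its product over the sum, 0.05845/0.13230 = 0.4418.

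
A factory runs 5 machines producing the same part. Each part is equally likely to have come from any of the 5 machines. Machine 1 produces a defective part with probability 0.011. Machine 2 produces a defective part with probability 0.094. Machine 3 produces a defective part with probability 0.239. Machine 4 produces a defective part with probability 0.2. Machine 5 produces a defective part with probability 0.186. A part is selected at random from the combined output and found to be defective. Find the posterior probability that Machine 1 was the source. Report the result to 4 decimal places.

P(defective|M1) = 0.011; P(defective|M2) = 0.094; P(defective|M3) = 0.239; P(defective|M4) = 0.2; P(defective|M5) = 0.186.
Prior × likelihood for each source: 0.2·0.011=0.002200, 0.2·0.094=0.01880, 0.2·0.239=0.04780, 0.2·0.2=0.04000, 0.2·0.186=0.03720. Summing gives P(defective) = 0.14600.
P(Machine 1 | defective) = 0.002200 / 0.14600 = 0.0151.

Posterior probability ≈ 0.0151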